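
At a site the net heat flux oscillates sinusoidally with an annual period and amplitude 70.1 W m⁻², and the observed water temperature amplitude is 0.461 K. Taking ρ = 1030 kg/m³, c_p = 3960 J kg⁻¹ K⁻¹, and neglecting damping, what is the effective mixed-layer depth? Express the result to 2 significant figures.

190 m

ω = 2π / 3.15×10^7 s = 1.99×10^-7 s⁻¹.
Required C = F₀ / (A ω) = 70.1 / (0.461 × 1.99×10^-7) = 7.63×10^8 J/(m²·K).
D = C / (ρ c_p) = 7.63×10^8 / (1030 × 3960) = 187 m.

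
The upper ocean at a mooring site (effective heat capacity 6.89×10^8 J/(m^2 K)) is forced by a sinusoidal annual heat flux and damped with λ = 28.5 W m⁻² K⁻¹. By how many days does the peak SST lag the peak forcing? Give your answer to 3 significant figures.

Areal heat capacity C = 6.89×10^8 J/(m^2 K) (given).
ω = 2π / 3.15×10^7 s = 1.99×10^-7 s⁻¹.
Phase lag φ = arctan(Cω/λ) = arctan(137/28.5) = 1.37 rad.
Time lag = φ / ω = 1.37 / 1.99×10^-7 = 6.86×10^6 s = 79.4 days.

79.4 days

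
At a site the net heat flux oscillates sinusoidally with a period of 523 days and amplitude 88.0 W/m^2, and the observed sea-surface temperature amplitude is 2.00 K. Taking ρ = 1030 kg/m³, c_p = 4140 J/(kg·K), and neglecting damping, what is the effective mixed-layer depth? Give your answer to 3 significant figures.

ω = 2π / 4.52×10^7 s = 1.39×10^-7 s⁻¹.
Required C = F₀ / (A ω) = 88.0 / (2.00 × 1.39×10^-7) = 3.16×10^8 J/(m²·K).
D = C / (ρ c_p) = 3.16×10^8 / (1030 × 4140) = 74.2 m.

74.2 m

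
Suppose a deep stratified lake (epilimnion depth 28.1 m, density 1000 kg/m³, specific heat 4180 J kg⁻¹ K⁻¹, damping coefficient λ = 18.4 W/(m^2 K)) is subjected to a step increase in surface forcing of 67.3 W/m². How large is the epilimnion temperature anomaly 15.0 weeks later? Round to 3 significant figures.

Areal heat capacity C = ρ c_p D = 1000 × 4180 × 28.1 = 1.17×10^8 J m⁻² K⁻¹.
τ = C / λ = 1.17×10^8 / 18.4 = 6.38×10^6 s.
Equilibrium anomaly ΔT_eq = F / λ = 67.3 / 18.4 = 3.66 K.
t = 15.0 weeks = 9.07×10^6 s, so t/τ = 1.42.
ΔT(t) = ΔT_eq (1 − e^(−t/τ)) = 3.66 × (1 − e^−1.42) = 2.77 K.

2.77 K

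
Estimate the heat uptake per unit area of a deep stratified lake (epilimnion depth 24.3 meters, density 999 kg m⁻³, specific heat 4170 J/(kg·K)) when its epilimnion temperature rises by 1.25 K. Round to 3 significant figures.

Areal heat capacity C = ρ c_p D = 999 × 4170 × 24.3 = 1.01×10^8 J m⁻² K⁻¹.
ΔQ = C ΔT = 1.01×10^8 × 1.25 = 1.27×10^8 J/m².

1.27×10^8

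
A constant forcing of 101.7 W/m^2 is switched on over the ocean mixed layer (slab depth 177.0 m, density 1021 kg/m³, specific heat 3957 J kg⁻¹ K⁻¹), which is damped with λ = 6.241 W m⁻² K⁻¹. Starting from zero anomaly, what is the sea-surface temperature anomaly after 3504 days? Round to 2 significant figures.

Areal heat capacity C = ρ c_p D = 1021 × 3957 × 177.0 = 7.15×10^8 J/(m²·K).
τ = C / λ = 7.15×10^8 / 6.241 = 1.15×10^8 s.
Equilibrium anomaly ΔT_eq = F / λ = 101.7 / 6.241 = 16.3 K.
t = 3504 days = 3.03×10^8 s, so t/τ = 2.64.
ΔT(t) = ΔT_eq (1 − e^(−t/τ)) = 16.3 × (1 − e^−2.64) = 15.1 K.

15 K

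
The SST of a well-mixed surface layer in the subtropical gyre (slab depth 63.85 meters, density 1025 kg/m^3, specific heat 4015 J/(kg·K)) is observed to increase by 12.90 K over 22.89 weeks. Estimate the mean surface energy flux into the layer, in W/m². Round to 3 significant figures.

245

Areal heat capacity C = ρ c_p D = 1025 × 4015 × 63.85 = 2.63×10^8 J/(m²·K).
Required heat per unit area: Q = C ΔT = 2.63×10^8 × 12.90 = 3.39×10^9 J/m².
Flux F = Q / Δt = 3.39×10^9 / 1.38×10^7 s = 245 W/m².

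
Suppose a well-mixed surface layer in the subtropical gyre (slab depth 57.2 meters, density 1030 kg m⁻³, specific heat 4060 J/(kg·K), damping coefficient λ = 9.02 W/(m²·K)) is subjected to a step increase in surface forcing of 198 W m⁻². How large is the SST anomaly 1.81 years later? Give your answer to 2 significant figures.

Areal heat capacity C = ρ c_p D = 1030 × 4060 × 57.2 = 2.39×10^8 J/(m²·K).
τ = C / λ = 2.39×10^8 / 9.02 = 2.65×10^7 s.
Equilibrium anomaly ΔT_eq = F / λ = 198 / 9.02 = 22.0 K.
t = 1.81 years = 5.71×10^7 s, so t/τ = 2.15.
ΔT(t) = ΔT_eq (1 − e^(−t/τ)) = 22.0 × (1 − e^−2.15) = 19.4 K.

19 K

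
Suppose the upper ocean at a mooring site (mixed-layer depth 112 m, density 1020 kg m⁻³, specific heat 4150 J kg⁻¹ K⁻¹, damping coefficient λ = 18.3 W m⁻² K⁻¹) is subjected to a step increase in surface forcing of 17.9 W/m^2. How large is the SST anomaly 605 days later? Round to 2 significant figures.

0.85 K

Areal heat capacity C = ρ c_p D = 1020 × 4150 × 112 = 4.74×10^8 J/(m^2 K).
τ = C / λ = 4.74×10^8 / 18.3 = 2.59×10^7 s.
Equilibrium anomaly ΔT_eq = F / λ = 17.9 / 18.3 = 0.978 K.
t = 605 days = 5.23×10^7 s, so t/τ = 2.02.
ΔT(t) = ΔT_eq (1 − e^(−t/τ)) = 0.978 × (1 − e^−2.02) = 0.848 K.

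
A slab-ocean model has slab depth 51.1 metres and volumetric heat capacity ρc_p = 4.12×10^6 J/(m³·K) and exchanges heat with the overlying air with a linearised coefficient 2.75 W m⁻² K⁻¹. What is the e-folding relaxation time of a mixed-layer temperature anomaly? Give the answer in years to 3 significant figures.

2.43 years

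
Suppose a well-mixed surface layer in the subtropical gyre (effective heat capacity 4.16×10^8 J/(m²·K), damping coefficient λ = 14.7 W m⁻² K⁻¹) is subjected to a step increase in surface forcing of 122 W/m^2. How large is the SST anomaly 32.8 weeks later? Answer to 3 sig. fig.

Areal heat capacity C = 4.16×10^8 J/(m²·K) (given).
τ = C / λ = 4.16×10^8 / 14.7 = 2.83×10^7 s.
Equilibrium anomaly ΔT_eq = F / λ = 122 / 14.7 = 8.30 K.
t = 32.8 weeks = 1.98×10^7 s, so t/τ = 0.701.
ΔT(t) = ΔT_eq (1 − e^(−t/τ)) = 8.30 × (1 − e^−0.701) = 4.18 K.

4.18 K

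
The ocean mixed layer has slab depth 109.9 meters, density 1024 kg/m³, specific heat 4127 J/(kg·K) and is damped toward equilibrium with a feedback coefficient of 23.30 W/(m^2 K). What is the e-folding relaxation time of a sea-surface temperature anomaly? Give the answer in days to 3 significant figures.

231 days

Areal heat capacity C = ρ c_p D = 1024 × 4127 × 109.9 = 4.64×10^8 J/(m^2 K).
Relaxation time τ = C / λ = 4.64×10^8 / 23.30 = 1.99×10^7 s.
In days: 1.99×10^7 s / (86400 s/day) = 231 days.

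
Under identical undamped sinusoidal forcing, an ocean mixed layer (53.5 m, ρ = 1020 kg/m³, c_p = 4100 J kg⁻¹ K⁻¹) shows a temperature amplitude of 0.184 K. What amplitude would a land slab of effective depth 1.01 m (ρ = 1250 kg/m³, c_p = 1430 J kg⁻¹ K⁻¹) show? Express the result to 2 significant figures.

23 K

C_ocean = 2.24×10^8 J/(m²·K); C_land = 1.81×10^6 J/(m²·K).
A ∝ 1/C ⇒ A_land = A_ocean × C_ocean/C_land = 0.184 × 124 = 22.8 K.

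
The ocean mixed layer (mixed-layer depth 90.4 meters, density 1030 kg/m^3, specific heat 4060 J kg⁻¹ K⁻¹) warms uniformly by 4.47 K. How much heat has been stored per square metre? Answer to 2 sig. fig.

1.7×10^9

Areal heat capacity C = ρ c_p D = 1030 × 4060 × 90.4 = 3.78×10^8 J/(m^2 K).
ΔQ = C ΔT = 3.78×10^8 × 4.47 = 1.69×10^9 J/m².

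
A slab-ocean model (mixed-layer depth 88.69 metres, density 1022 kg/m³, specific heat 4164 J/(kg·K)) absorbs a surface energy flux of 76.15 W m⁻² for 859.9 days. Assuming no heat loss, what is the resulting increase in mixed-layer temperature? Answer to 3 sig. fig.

15.0 K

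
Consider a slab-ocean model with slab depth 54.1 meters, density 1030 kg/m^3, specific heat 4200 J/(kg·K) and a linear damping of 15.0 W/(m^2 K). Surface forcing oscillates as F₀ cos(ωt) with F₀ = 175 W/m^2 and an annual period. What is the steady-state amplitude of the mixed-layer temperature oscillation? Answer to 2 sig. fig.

3.6 K

Areal heat capacity C = ρ c_p D = 1030 × 4200 × 54.1 = 2.34×10^8 J/(m²·K).
Angular frequency ω = 2π / T = 2π / 3.15×10^7 s = 1.99×10^-7 s⁻¹.
√((Cω)² + λ²) = √((46.6)² + 15.0²) = 49.0 W/(m²·K).
Amplitude A = F₀ / √((Cω)²+λ²) = 175 / 49.0 = 3.57 K.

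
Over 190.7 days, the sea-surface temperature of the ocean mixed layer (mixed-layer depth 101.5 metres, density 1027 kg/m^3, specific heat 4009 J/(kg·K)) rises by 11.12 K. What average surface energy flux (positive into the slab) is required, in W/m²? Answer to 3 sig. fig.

Areal heat capacity C = ρ c_p D = 1027 × 4009 × 101.5 = 4.18×10^8 J m⁻² K⁻¹.
Required heat per unit area: Q = C ΔT = 4.18×10^8 × 11.12 = 4.65×10^9 J/m².
Flux F = Q / Δt = 4.65×10^9 / 1.65×10^7 s = 282 W/m².

282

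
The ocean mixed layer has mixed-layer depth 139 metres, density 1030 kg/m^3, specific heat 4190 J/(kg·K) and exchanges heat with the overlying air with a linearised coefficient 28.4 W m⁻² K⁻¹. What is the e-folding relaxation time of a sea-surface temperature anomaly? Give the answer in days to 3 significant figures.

244 days

Areal heat capacity C = ρ c_p D = 1030 × 4190 × 139 = 6.00×10^8 J/(m²·K).
Relaxation time τ = C / λ = 6.00×10^8 / 28.4 = 2.11×10^7 s.
In days: 2.11×10^7 s / (86400 s/day) = 244 days.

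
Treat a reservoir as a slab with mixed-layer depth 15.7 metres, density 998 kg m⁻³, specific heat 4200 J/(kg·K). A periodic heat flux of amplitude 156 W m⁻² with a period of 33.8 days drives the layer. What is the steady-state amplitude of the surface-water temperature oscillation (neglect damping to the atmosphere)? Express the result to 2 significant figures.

1.1 K

Areal heat capacity C = ρ c_p D = 998 × 4200 × 15.7 = 6.58×10^7 J m⁻² K⁻¹.
Angular frequency ω = 2π / T = 2π / 2.92×10^6 s = 2.15×10^-6 s⁻¹.
Cω = 6.58×10^7 × 2.15×10^-6 = 142 W/(m²·K).
Amplitude A = F₀ / (Cω) = 156 / 142 = 1.10 K.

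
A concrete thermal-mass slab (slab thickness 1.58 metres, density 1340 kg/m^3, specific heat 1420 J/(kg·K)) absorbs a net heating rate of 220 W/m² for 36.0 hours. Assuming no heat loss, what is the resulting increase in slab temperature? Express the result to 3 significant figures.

9.48 K

Areal heat capacity C = ρ c_p D = 1340 × 1420 × 1.58 = 3.01×10^6 J m⁻² K⁻¹.
Net heat input Q = F Δt = 220 × (36.0 hours × 3600 s/hour) = 2.85×10^7 J/m².
ΔT = Q / C = 2.85×10^7 / 3.01×10^6 = 9.48 K.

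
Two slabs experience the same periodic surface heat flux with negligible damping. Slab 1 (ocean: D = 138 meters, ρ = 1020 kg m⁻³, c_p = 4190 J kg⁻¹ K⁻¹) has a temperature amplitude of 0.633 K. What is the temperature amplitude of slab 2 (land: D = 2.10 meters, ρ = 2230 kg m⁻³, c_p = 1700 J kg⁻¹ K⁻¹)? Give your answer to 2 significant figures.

47 K

C_ocean = 5.90×10^8 J/(m²·K); C_land = 7.96×10^6 J/(m²·K).
A ∝ 1/C ⇒ A_land = A_ocean × C_ocean/C_land = 0.633 × 74.1 = 46.9 K.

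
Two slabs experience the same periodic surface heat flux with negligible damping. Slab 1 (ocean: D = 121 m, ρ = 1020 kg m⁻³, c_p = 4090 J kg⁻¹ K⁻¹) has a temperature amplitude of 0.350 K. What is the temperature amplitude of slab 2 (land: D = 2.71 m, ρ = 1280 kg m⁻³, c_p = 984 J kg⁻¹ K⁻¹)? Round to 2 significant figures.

52 K

C_ocean = 5.05×10^8 J/(m²·K); C_land = 3.41×10^6 J/(m²·K).
A ∝ 1/C ⇒ A_land = A_ocean × C_ocean/C_land = 0.350 × 148 = 51.8 K.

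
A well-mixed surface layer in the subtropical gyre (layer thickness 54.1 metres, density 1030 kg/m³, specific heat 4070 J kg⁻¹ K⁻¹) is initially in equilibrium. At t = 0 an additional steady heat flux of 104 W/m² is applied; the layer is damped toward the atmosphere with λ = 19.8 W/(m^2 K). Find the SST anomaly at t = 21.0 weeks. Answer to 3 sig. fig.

Areal heat capacity C = ρ c_p D = 1030 × 4070 × 54.1 = 2.27×10^8 J m⁻² K⁻¹.
τ = C / λ = 2.27×10^8 / 19.8 = 1.15×10^7 s.
Equilibrium anomaly ΔT_eq = F / λ = 104 / 19.8 = 5.25 K.
t = 21.0 weeks = 1.27×10^7 s, so t/τ = 1.11.
ΔT(t) = ΔT_eq (1 − e^(−t/τ)) = 5.25 × (1 − e^−1.11) = 3.52 K.

3.52 K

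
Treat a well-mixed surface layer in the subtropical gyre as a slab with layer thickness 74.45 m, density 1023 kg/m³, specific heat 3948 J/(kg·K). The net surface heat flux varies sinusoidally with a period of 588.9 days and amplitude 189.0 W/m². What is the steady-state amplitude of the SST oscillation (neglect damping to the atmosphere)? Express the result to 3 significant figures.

Areal heat capacity C = ρ c_p D = 1023 × 3948 × 74.45 = 3.01×10^8 J/(m²·K).
Angular frequency ω = 2π / T = 2π / 5.09×10^7 s = 1.23×10^-7 s⁻¹.
Cω = 3.01×10^8 × 1.23×10^-7 = 37.1 W/(m²·K).
Amplitude A = F₀ / (Cω) = 189.0 / 37.1 = 5.09 K.

5.09 K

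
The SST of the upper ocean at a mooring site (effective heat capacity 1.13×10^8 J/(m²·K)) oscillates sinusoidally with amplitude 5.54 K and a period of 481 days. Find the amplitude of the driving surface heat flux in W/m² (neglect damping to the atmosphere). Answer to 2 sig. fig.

95

Areal heat capacity C = 1.13×10^8 J/(m²·K) (given).
ω = 2π / 4.16×10^7 s = 1.51×10^-7 s⁻¹.
Cω = 1.13×10^8 × 1.51×10^-7 = 17.1 W/(m²·K).
F₀ = A × Cω = 5.54 × 17.1 = 94.6 W/m².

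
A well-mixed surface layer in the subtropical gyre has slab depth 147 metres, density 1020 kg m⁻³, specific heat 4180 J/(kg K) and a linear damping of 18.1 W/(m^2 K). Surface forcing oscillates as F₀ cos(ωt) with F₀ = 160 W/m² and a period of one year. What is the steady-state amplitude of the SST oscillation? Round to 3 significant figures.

Areal heat capacity C = ρ c_p D = 1020 × 4180 × 147 = 6.27×10^8 J/(m^2 K).
Angular frequency ω = 2π / T = 2π / 3.15×10^7 s = 1.99×10^-7 s⁻¹.
√((Cω)² + λ²) = √((125)² + 18.1²) = 126 W/(m²·K).
Amplitude A = F₀ / √((Cω)²+λ²) = 160 / 126 = 1.27 K.

1.27 K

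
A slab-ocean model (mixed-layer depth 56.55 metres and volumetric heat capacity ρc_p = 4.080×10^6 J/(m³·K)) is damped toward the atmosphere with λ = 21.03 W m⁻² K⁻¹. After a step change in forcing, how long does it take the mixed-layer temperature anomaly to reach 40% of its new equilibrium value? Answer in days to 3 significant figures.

64.9 days

Areal heat capacity C = ρc_p × D = 4.080×10^6 × 56.55 = 2.31×10^8 J/(m²·K).
τ = C / λ = 2.31×10^8 / 21.03 = 1.10×10^7 s.
Fraction reached: 1 − e^(−t/τ) = 0.40 ⇒ t = −τ ln(1 − 0.40) = τ × 0.511.
t = 5.60×10^6 s = 64.9 days.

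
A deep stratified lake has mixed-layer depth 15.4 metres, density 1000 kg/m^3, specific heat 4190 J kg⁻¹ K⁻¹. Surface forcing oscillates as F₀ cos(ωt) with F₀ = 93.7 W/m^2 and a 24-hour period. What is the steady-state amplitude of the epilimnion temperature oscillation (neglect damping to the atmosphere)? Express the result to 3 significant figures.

0.0200 K

Areal heat capacity C = ρ c_p D = 1000 × 4190 × 15.4 = 6.45×10^7 J m⁻² K⁻¹.
Angular frequency ω = 2π / T = 2π / 86400 s = 7.27×10^-5 s⁻¹.
Cω = 6.45×10^7 × 7.27×10^-5 = 4690 W/(m²·K).
Amplitude A = F₀ / (Cω) = 93.7 / 4690 = 0.0200 K.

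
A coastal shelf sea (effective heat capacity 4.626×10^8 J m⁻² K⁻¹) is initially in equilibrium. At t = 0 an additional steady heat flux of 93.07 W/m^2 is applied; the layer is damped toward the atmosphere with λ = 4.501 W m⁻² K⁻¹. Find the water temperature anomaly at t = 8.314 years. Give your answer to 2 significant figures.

Areal heat capacity C = 4.626×10^8 J m⁻² K⁻¹ (given).
τ = C / λ = 4.63×10^8 / 4.501 = 1.03×10^8 s.
Equilibrium anomaly ΔT_eq = F / λ = 93.07 / 4.501 = 20.7 K.
t = 8.314 years = 2.62×10^8 s, so t/τ = 2.55.
ΔT(t) = ΔT_eq (1 − e^(−t/τ)) = 20.7 × (1 − e^−2.55) = 19.1 K.

19 K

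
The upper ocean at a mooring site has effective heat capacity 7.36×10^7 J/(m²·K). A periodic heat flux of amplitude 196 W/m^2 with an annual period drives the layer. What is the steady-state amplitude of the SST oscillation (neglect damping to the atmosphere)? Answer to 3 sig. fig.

13.4 K

Areal heat capacity C = 7.36×10^7 J/(m²·K) (given).
Angular frequency ω = 2π / T = 2π / 3.15×10^7 s = 1.99×10^-7 s⁻¹.
Cω = 7.36×10^7 × 1.99×10^-7 = 14.7 W/(m²·K).
Amplitude A = F₀ / (Cω) = 196 / 14.7 = 13.4 K.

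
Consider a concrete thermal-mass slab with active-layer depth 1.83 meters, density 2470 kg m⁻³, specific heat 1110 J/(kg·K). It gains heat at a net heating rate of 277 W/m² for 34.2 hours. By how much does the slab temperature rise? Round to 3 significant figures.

Areal heat capacity C = ρ c_p D = 2470 × 1110 × 1.83 = 5.02×10^6 J/(m^2 K).
Net heat input Q = F Δt = 277 × (34.2 hours × 3600 s/hour) = 3.41×10^7 J/m².
ΔT = Q / C = 3.41×10^7 / 5.02×10^6 = 6.80 K.

6.80 K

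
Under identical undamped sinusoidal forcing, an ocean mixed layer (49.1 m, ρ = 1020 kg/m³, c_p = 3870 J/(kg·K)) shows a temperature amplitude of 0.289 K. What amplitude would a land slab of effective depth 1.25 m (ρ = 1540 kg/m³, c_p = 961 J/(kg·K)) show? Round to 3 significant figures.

30.3 K

C_ocean = 1.94×10^8 J/(m²·K); C_land = 1.85×10^6 J/(m²·K).
A ∝ 1/C ⇒ A_land = A_ocean × C_ocean/C_land = 0.289 × 105 = 30.3 K.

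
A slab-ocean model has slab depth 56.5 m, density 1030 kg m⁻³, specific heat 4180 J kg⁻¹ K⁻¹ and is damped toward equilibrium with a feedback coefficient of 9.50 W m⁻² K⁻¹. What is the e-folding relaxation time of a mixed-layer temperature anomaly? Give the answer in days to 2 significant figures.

300 days

Areal heat capacity C = ρ c_p D = 1030 × 4180 × 56.5 = 2.43×10^8 J/(m²·K).
Relaxation time τ = C / λ = 2.43×10^8 / 9.50 = 2.56×10^7 s.
In days: 2.56×10^7 s / (86400 s/day) = 296 days.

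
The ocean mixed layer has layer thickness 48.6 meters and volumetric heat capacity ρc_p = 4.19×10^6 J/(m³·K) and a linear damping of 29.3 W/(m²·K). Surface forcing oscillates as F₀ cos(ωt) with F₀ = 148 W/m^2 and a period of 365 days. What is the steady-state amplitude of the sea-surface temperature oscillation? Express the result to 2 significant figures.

3.0 K

Areal heat capacity C = ρc_p × D = 4.19×10^6 × 48.6 = 2.04×10^8 J/(m²·K).
Angular frequency ω = 2π / T = 2π / 3.15×10^7 s = 1.99×10^-7 s⁻¹.
√((Cω)² + λ²) = √((40.6)² + 29.3²) = 50.0 W/(m²·K).
Amplitude A = F₀ / √((Cω)²+λ²) = 148 / 50.0 = 2.96 K.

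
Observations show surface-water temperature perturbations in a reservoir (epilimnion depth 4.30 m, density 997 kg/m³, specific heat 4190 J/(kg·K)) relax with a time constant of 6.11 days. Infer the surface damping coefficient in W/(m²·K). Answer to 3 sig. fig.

34.0

Areal heat capacity C = ρ c_p D = 997 × 4190 × 4.30 = 1.80×10^7 J/(m^2 K).
τ = 6.11 days = 5.28×10^5 s.
λ = C / τ = 1.80×10^7 / 5.28×10^5 = 34.0 W/(m²·K).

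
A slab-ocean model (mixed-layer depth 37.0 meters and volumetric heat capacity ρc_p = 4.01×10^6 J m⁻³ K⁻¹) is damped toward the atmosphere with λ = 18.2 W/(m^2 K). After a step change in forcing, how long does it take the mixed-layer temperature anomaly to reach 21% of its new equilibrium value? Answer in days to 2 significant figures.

Areal heat capacity C = ρc_p × D = 4.01×10^6 × 37.0 = 1.48×10^8 J/(m²·K).
τ = C / λ = 1.48×10^8 / 18.2 = 8.15×10^6 s.
Fraction reached: 1 − e^(−t/τ) = 0.21 ⇒ t = −τ ln(1 − 0.21) = τ × 0.236.
t = 1.92×10^6 s = 22.2 days.

22 days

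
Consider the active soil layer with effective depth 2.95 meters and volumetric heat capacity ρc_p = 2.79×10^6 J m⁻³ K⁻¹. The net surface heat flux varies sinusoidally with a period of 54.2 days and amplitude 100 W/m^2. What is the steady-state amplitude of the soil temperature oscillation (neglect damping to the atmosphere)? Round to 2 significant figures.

Areal heat capacity C = ρc_p × D = 2.79×10^6 × 2.95 = 8.23×10^6 J/(m²·K).
Angular frequency ω = 2π / T = 2π / 4.68×10^6 s = 1.34×10^-6 s⁻¹.
Cω = 8.23×10^6 × 1.34×10^-6 = 11.0 W/(m²·K).
Amplitude A = F₀ / (Cω) = 100 / 11.0 = 9.06 K.

9.1 K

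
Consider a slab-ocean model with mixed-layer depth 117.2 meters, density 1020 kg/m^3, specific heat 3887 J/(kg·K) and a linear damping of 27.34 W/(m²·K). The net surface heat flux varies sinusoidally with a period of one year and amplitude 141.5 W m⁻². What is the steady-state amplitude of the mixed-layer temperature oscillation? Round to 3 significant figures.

1.47 K

Areal heat capacity C = ρ c_p D = 1020 × 3887 × 117.2 = 4.65×10^8 J/(m^2 K).
Angular frequency ω = 2π / T = 2π / 3.15×10^7 s = 1.99×10^-7 s⁻¹.
√((Cω)² + λ²) = √((92.6)² + 27.34²) = 96.5 W/(m²·K).
Amplitude A = F₀ / √((Cω)²+λ²) = 141.5 / 96.5 = 1.47 K.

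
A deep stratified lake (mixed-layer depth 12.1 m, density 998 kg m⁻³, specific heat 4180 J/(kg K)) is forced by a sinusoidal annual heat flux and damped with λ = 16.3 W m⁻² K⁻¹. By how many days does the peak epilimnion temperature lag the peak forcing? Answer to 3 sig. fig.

32.1 days

Areal heat capacity C = ρ c_p D = 998 × 4180 × 12.1 = 5.05×10^7 J m⁻² K⁻¹.
ω = 2π / 3.15×10^7 s = 1.99×10^-7 s⁻¹.
Phase lag φ = arctan(Cω/λ) = arctan(10.1/16.3) = 0.553 rad.
Time lag = φ / ω = 0.553 / 1.99×10^-7 = 2.77×10^6 s = 32.1 days.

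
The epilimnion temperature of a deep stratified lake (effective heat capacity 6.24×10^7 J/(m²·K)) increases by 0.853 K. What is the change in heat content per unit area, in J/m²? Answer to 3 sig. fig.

5.32×10^7

Areal heat capacity C = 6.24×10^7 J/(m²·K) (given).
ΔQ = C ΔT = 6.24×10^7 × 0.853 = 5.32×10^7 J/m².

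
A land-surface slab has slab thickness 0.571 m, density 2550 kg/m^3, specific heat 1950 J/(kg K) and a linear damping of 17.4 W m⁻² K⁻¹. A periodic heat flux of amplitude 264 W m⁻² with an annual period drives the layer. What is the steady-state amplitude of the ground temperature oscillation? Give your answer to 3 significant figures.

15.2 K

Areal heat capacity C = ρ c_p D = 2550 × 1950 × 0.571 = 2.84×10^6 J/(m²·K).
Angular frequency ω = 2π / T = 2π / 3.15×10^7 s = 1.99×10^-7 s⁻¹.
√((Cω)² + λ²) = √((0.566)² + 17.4²) = 17.4 W/(m²·K).
Amplitude A = F₀ / √((Cω)²+λ²) = 264 / 17.4 = 15.2 K.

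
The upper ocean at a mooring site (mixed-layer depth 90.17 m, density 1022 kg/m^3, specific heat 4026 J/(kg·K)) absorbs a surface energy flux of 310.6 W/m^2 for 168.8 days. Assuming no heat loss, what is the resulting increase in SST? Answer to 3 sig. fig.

Areal heat capacity C = ρ c_p D = 1022 × 4026 × 90.17 = 3.71×10^8 J m⁻² K⁻¹.
Net heat input Q = F Δt = 310.6 × (168.8 days × 86400 s/day) = 4.53×10^9 J/m².
ΔT = Q / C = 4.53×10^9 / 3.71×10^8 = 12.2 K.

12.2 K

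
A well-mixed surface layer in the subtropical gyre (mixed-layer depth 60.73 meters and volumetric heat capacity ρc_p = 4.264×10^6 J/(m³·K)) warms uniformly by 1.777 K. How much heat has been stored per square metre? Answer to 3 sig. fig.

Areal heat capacity C = ρc_p × D = 4.264×10^6 × 60.73 = 2.59×10^8 J/(m²·K).
ΔQ = C ΔT = 2.59×10^8 × 1.777 = 4.60×10^8 J/m².

4.60×10^8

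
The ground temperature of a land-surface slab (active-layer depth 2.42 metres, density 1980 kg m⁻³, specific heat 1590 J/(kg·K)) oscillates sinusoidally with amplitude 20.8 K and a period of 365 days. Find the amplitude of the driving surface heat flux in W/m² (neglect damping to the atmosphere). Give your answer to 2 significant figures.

32

Areal heat capacity C = ρ c_p D = 1980 × 1590 × 2.42 = 7.62×10^6 J/(m^2 K).
ω = 2π / 3.15×10^7 s = 1.99×10^-7 s⁻¹.
Cω = 7.62×10^6 × 1.99×10^-7 = 1.52 W/(m²·K).
F₀ = A × Cω = 20.8 × 1.52 = 31.6 W/m².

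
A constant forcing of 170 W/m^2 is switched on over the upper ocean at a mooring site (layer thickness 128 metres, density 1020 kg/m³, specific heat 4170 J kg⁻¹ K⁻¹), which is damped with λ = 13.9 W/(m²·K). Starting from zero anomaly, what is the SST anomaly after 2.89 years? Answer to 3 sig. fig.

Areal heat capacity C = ρ c_p D = 1020 × 4170 × 128 = 5.44×10^8 J/(m^2 K).
τ = C / λ = 5.44×10^8 / 13.9 = 3.92×10^7 s.
Equilibrium anomaly ΔT_eq = F / λ = 170 / 13.9 = 12.2 K.
t = 2.89 years = 9.12×10^7 s, so t/τ = 2.33.
ΔT(t) = ΔT_eq (1 − e^(−t/τ)) = 12.2 × (1 − e^−2.33) = 11.0 K.

11.0 K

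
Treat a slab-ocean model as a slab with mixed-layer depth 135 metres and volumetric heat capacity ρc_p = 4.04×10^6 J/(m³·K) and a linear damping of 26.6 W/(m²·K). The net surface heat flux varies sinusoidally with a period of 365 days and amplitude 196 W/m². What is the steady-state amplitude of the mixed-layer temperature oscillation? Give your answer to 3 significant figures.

1.75 K

Areal heat capacity C = ρc_p × D = 4.04×10^6 × 135 = 5.45×10^8 J/(m^2 K).
Angular frequency ω = 2π / T = 2π / 3.15×10^7 s = 1.99×10^-7 s⁻¹.
√((Cω)² + λ²) = √((109)² + 26.6²) = 112 W/(m²·K).
Amplitude A = F₀ / √((Cω)²+λ²) = 196 / 112 = 1.75 K.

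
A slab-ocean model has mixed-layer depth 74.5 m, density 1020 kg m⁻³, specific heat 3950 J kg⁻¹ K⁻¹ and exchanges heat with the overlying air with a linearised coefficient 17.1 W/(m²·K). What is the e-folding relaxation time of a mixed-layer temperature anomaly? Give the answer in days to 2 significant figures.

Areal heat capacity C = ρ c_p D = 1020 × 3950 × 74.5 = 3.00×10^8 J/(m^2 K).
Relaxation time τ = C / λ = 3.00×10^8 / 17.1 = 1.76×10^7 s.
In days: 1.76×10^7 s / (86400 s/day) = 203 days.

200 days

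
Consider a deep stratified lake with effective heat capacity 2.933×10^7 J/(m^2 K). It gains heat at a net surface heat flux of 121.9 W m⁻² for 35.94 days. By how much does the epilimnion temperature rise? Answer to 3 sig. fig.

Areal heat capacity C = 2.933×10^7 J/(m^2 K) (given).
Net heat input Q = F Δt = 121.9 × (35.94 days × 86400 s/day) = 3.79×10^8 J/m².
ΔT = Q / C = 3.79×10^8 / 2.93×10^7 = 12.9 K.

12.9 K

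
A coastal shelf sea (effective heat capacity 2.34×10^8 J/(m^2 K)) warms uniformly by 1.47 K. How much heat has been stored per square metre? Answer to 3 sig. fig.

3.44×10^8

Areal heat capacity C = 2.34×10^8 J/(m^2 K) (given).
ΔQ = C ΔT = 2.34×10^8 × 1.47 = 3.44×10^8 J/m².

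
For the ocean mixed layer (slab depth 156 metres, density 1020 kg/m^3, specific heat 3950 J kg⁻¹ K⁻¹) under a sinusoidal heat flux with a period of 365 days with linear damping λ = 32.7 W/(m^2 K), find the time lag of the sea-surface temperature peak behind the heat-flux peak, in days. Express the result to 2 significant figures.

76 days

Areal heat capacity C = ρ c_p D = 1020 × 3950 × 156 = 6.29×10^8 J/(m²·K).
ω = 2π / 3.15×10^7 s = 1.99×10^-7 s⁻¹.
Phase lag φ = arctan(Cω/λ) = arctan(125/32.7) = 1.32 rad.
Time lag = φ / ω = 1.32 / 1.99×10^-7 = 6.60×10^6 s = 76.4 days.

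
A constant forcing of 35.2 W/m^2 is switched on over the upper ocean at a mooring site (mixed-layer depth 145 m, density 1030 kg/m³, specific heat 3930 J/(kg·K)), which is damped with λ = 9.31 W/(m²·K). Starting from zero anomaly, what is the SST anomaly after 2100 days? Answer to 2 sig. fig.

Areal heat capacity C = ρ c_p D = 1030 × 3930 × 145 = 5.87×10^8 J m⁻² K⁻¹.
τ = C / λ = 5.87×10^8 / 9.31 = 6.30×10^7 s.
Equilibrium anomaly ΔT_eq = F / λ = 35.2 / 9.31 = 3.78 K.
t = 2100 days = 1.81×10^8 s, so t/τ = 2.88.
ΔT(t) = ΔT_eq (1 − e^(−t/τ)) = 3.78 × (1 − e^−2.88) = 3.57 K.

3.6 K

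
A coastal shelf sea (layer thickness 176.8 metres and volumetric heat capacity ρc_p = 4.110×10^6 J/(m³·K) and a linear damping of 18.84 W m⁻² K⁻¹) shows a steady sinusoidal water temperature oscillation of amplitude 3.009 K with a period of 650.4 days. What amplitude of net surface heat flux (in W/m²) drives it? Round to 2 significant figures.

250

Areal heat capacity C = ρc_p × D = 4.110×10^6 × 176.8 = 7.27×10^8 J m⁻² K⁻¹.
ω = 2π / 5.62×10^7 s = 1.12×10^-7 s⁻¹.
√((Cω)² + λ²) = √((81.2)² + 18.84²) = 83.4 W/(m²·K).
F₀ = A × √((Cω)²+λ²) = 3.009 × 83.4 = 251 W/m².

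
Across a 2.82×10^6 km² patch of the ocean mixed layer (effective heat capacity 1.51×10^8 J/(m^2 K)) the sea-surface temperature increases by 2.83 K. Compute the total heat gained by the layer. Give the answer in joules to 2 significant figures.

Areal heat capacity C = 1.51×10^8 J/(m^2 K) (given).
Heat per unit area: q = C ΔT = 1.51×10^8 × 2.83 = 4.27×10^8 J/m².
Total heat: Q = q × A = 4.27×10^8 × (2.82×10^6 × 10⁶ m²) = 1.21×10^21 J.

1.2×10^21 J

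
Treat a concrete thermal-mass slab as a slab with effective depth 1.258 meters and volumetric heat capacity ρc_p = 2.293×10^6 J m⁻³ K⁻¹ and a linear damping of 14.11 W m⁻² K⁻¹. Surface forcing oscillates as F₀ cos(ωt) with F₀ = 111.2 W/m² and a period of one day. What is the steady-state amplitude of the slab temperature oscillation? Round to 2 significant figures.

0.53 K

Areal heat capacity C = ρc_p × D = 2.293×10^6 × 1.258 = 2.88×10^6 J/(m^2 K).
Angular frequency ω = 2π / T = 2π / 86400 s = 7.27×10^-5 s⁻¹.
√((Cω)² + λ²) = √((210)² + 14.11²) = 210 W/(m²·K).
Amplitude A = F₀ / √((Cω)²+λ²) = 111.2 / 210 = 0.529 K.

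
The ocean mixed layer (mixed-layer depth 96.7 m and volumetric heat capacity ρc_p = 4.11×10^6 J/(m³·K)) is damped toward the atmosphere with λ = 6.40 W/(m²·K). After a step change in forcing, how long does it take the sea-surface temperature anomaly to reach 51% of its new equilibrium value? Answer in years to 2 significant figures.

Areal heat capacity C = ρc_p × D = 4.11×10^6 × 96.7 = 3.97×10^8 J/(m^2 K).
τ = C / λ = 3.97×10^8 / 6.40 = 6.21×10^7 s.
Fraction reached: 1 − e^(−t/τ) = 0.51 ⇒ t = −τ ln(1 − 0.51) = τ × 0.713.
t = 4.43×10^7 s = 1.40 years.

1.4 years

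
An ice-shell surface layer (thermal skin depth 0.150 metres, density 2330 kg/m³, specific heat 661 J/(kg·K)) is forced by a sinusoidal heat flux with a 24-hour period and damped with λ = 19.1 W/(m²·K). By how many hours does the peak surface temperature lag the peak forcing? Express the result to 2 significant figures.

2.8 hours

Areal heat capacity C = ρ c_p D = 2330 × 661 × 0.150 = 2.31×10^5 J m⁻² K⁻¹.
ω = 2π / 86400 s = 7.27×10^-5 s⁻¹.
Phase lag φ = arctan(Cω/λ) = arctan(16.8/19.1) = 0.721 rad.
Time lag = φ / ω = 0.721 / 7.27×10^-5 = 9920 s = 2.76 hours.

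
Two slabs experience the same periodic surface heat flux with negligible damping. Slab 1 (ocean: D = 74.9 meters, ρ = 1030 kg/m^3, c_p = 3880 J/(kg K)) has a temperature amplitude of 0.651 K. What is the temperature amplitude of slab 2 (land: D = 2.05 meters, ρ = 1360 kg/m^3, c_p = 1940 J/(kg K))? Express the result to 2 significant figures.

36 K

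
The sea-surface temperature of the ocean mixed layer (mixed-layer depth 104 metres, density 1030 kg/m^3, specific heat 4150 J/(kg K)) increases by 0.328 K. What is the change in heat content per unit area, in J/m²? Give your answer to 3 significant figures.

1.46×10^8

Areal heat capacity C = ρ c_p D = 1030 × 4150 × 104 = 4.45×10^8 J m⁻² K⁻¹.
ΔQ = C ΔT = 4.45×10^8 × 0.328 = 1.46×10^8 J/m².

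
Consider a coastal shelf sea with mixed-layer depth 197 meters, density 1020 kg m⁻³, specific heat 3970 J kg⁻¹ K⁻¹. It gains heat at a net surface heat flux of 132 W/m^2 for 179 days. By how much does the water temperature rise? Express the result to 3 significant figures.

Areal heat capacity C = ρ c_p D = 1020 × 3970 × 197 = 7.98×10^8 J/(m^2 K).
Net heat input Q = F Δt = 132 × (179 days × 86400 s/day) = 2.04×10^9 J/m².
ΔT = Q / C = 2.04×10^9 / 7.98×10^8 = 2.56 K.

2.56 K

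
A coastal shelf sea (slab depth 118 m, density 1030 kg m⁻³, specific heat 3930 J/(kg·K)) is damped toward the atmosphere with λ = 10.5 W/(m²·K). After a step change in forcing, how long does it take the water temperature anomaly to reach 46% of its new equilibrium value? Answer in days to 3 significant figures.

324 days

Areal heat capacity C = ρ c_p D = 1030 × 3930 × 118 = 4.78×10^8 J/(m²·K).
τ = C / λ = 4.78×10^8 / 10.5 = 4.55×10^7 s.
Fraction reached: 1 − e^(−t/τ) = 0.46 ⇒ t = −τ ln(1 − 0.46) = τ × 0.616.
t = 2.80×10^7 s = 324 days.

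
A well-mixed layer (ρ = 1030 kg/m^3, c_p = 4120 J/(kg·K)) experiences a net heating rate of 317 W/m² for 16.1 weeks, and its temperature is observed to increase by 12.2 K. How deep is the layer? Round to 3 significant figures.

Heat input Q = F Δt = 317 × 9.74×10^6 s = 3.09×10^9 J/m².
Required areal heat capacity C = Q / ΔT = 2.53×10^8 J/(m²·K).
Depth D = C / (ρ c_p) = 2.53×10^8 / (1030 × 4120) = 59.6 m.

59.6 m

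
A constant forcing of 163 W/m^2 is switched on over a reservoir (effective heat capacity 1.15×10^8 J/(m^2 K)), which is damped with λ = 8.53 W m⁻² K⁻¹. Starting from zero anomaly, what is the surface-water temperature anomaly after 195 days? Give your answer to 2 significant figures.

14 K

Areal heat capacity C = 1.15×10^8 J/(m^2 K) (given).
τ = C / λ = 1.15×10^8 / 8.53 = 1.35×10^7 s.
Equilibrium anomaly ΔT_eq = F / λ = 163 / 8.53 = 19.1 K.
t = 195 days = 1.68×10^7 s, so t/τ = 1.25.
ΔT(t) = ΔT_eq (1 − e^(−t/τ)) = 19.1 × (1 − e^−1.25) = 13.6 K.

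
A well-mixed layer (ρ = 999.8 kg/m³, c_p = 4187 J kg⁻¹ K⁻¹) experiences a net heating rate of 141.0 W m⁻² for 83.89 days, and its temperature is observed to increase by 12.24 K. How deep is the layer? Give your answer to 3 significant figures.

19.9 m

Heat input Q = F Δt = 141.0 × 7.25×10^6 s = 1.02×10^9 J/m².
Required areal heat capacity C = Q / ΔT = 8.35×10^7 J/(m²·K).
Depth D = C / (ρ c_p) = 8.35×10^7 / (999.8 × 4187) = 19.9 m.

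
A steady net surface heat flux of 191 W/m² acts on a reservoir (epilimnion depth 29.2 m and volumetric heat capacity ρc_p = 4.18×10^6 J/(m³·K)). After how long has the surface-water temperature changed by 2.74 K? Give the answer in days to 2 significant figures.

20 days

Areal heat capacity C = ρc_p × D = 4.18×10^6 × 29.2 = 1.22×10^8 J/(m²·K).
Time required: Δt = C ΔT / F = 1.22×10^8 × 2.74 / 191 = 1.75×10^6 s.
In days: 1.75×10^6 s / (86400 s/day) = 20.3 days.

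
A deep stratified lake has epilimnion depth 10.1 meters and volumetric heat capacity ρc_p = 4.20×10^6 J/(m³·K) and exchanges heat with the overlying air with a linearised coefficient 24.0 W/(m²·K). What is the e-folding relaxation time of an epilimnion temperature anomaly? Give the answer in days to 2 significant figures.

Areal heat capacity C = ρc_p × D = 4.20×10^6 × 10.1 = 4.24×10^7 J/(m^2 K).
Relaxation time τ = C / λ = 4.24×10^7 / 24.0 = 1.77×10^6 s.
In days: 1.77×10^6 s / (86400 s/day) = 20.5 days.

20 days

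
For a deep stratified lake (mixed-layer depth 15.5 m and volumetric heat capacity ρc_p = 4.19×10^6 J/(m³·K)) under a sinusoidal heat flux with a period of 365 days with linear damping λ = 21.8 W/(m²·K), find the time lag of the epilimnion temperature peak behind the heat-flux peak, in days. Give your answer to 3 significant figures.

Areal heat capacity C = ρc_p × D = 4.19×10^6 × 15.5 = 6.49×10^7 J/(m^2 K).
ω = 2π / 3.15×10^7 s = 1.99×10^-7 s⁻¹.
Phase lag φ = arctan(Cω/λ) = arctan(12.9/21.8) = 0.536 rad.
Time lag = φ / ω = 0.536 / 1.99×10^-7 = 2.69×10^6 s = 31.1 days.

31.1 days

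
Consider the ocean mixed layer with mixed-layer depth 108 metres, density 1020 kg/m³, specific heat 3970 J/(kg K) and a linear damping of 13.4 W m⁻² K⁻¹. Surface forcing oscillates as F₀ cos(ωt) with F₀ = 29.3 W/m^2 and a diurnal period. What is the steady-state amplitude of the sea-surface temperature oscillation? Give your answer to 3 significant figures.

9.21×10^-4 K

Areal heat capacity C = ρ c_p D = 1020 × 3970 × 108 = 4.37×10^8 J/(m^2 K).
Angular frequency ω = 2π / T = 2π / 86400 s = 7.27×10^-5 s⁻¹.
√((Cω)² + λ²) = √((31800)² + 13.4²) = 31800 W/(m²·K).
Amplitude A = F₀ / √((Cω)²+λ²) = 29.3 / 31800 = 9.21×10^-4 K.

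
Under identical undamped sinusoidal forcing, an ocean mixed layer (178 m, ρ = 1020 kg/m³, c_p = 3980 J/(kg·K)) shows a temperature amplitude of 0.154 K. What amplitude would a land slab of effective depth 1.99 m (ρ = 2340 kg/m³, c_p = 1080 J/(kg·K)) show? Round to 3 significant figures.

22.1 K

C_ocean = 7.23×10^8 J/(m²·K); C_land = 5.03×10^6 J/(m²·K).
A ∝ 1/C ⇒ A_land = A_ocean × C_ocean/C_land = 0.154 × 144 = 22.1 K.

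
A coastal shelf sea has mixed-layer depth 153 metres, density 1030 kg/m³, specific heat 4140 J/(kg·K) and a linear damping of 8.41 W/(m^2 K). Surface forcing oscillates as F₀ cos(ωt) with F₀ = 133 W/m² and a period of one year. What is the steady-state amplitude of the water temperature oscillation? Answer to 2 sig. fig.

1.0 K

Areal heat capacity C = ρ c_p D = 1030 × 4140 × 153 = 6.52×10^8 J/(m²·K).
Angular frequency ω = 2π / T = 2π / 3.15×10^7 s = 1.99×10^-7 s⁻¹.
√((Cω)² + λ²) = √((130)² + 8.41²) = 130 W/(m²·K).
Amplitude A = F₀ / √((Cω)²+λ²) = 133 / 130 = 1.02 K.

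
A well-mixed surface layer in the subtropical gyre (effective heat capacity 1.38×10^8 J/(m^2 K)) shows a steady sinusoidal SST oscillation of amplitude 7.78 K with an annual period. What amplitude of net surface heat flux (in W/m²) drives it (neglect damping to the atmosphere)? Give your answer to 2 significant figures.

Areal heat capacity C = 1.38×10^8 J/(m^2 K) (given).
ω = 2π / 3.15×10^7 s = 1.99×10^-7 s⁻¹.
Cω = 1.38×10^8 × 1.99×10^-7 = 27.5 W/(m²·K).
F₀ = A × Cω = 7.78 × 27.5 = 214 W/m².

210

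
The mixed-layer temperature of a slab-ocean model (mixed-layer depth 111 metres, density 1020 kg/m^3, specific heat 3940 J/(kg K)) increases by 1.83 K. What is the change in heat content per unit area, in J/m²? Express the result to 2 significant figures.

8.2×10^8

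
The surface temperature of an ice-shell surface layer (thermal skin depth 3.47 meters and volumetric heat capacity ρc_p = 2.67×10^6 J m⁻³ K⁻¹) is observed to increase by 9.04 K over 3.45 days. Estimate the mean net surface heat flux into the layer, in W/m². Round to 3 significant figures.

281

Areal heat capacity C = ρc_p × D = 2.67×10^6 × 3.47 = 9.26×10^6 J m⁻² K⁻¹.
Required heat per unit area: Q = C ΔT = 9.26×10^6 × 9.04 = 8.38×10^7 J/m².
Flux F = Q / Δt = 8.38×10^7 / 2.98×10^5 s = 281 W/m².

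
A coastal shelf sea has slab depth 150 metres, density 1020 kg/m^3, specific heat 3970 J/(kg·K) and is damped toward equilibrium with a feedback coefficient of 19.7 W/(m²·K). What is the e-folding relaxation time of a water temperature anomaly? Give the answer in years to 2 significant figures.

0.98 years

Areal heat capacity C = ρ c_p D = 1020 × 3970 × 150 = 6.07×10^8 J/(m²·K).
Relaxation time τ = C / λ = 6.07×10^8 / 19.7 = 3.08×10^7 s.
In years: 3.08×10^7 s / (3.156×10^7 s/year) = 0.977 years.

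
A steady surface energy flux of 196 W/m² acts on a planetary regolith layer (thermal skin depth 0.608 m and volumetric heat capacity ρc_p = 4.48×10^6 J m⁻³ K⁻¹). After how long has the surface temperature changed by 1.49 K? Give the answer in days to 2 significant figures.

Areal heat capacity C = ρc_p × D = 4.48×10^6 × 0.608 = 2.72×10^6 J/(m^2 K).
Time required: Δt = C ΔT / F = 2.72×10^6 × 1.49 / 196 = 20700 s.
In days: 20700 s / (86400 s/day) = 0.240 days.

0.24 days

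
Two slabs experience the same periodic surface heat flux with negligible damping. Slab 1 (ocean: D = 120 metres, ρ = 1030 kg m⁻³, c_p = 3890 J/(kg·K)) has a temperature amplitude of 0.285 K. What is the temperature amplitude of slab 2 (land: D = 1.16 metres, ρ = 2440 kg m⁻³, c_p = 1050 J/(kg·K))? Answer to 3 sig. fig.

46.1 K

C_ocean = 4.81×10^8 J/(m²·K); C_land = 2.97×10^6 J/(m²·K).
A ∝ 1/C ⇒ A_land = A_ocean × C_ocean/C_land = 0.285 × 162 = 46.1 K.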